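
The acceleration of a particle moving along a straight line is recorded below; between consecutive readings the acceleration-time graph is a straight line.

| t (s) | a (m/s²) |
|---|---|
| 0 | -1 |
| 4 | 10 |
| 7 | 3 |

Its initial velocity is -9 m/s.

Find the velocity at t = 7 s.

Δv equals the area under the a-t graph; then v = v₀ + Δv.
0–4 s: ½(-1 + 10)(4) = 18 m/s
4–7 s: ½(10 + 3)(3) = 19.5 m/s
Δv = 37.5 m/s, so v(7) = -9 + (37.5) = 28.5 m/s.

28.5 m/s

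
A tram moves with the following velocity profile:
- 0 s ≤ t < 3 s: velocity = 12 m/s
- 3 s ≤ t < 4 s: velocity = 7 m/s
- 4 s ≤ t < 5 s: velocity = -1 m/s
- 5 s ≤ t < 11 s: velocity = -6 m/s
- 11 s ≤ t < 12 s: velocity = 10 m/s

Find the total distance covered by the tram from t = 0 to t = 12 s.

90 m

Distance (not displacement) is the total path length: add the absolute areas under v-t.
0–3 s: |12| × 3 = 36 m
3–4 s: |7| × 1 = 7 m
4–5 s: |-1| × 1 = 1 m
5–11 s: |-6| × 6 = 36 m
11–12 s: |10| × 1 = 10 m
Total distance = 90 m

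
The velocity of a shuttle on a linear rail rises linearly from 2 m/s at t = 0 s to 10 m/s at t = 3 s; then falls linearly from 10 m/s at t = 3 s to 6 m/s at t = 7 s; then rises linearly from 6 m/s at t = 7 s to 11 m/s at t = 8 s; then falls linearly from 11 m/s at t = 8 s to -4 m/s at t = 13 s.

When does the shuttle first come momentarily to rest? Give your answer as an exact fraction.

t = 35/3 s

v changes sign on 8–13 s (from 11 to -4); the graph is linear there, so v = 0 at t = 8 + (-11)·(13 − 8)/(-4 − 11) = 35/3 s.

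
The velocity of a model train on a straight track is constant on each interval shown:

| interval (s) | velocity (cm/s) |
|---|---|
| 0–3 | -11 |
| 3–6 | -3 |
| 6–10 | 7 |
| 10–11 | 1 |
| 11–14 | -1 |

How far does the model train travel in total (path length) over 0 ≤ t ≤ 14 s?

Total distance travelled is ∫|v| dt — sum the magnitudes of each area piece.
0–3 s: |-11| × 3 = 33 cm
3–6 s: |-3| × 3 = 9 cm
6–10 s: |7| × 4 = 28 cm
10–11 s: |1| × 1 = 1 cm
11–14 s: |-1| × 3 = 3 cm
Total distance = 74 cm

74 cm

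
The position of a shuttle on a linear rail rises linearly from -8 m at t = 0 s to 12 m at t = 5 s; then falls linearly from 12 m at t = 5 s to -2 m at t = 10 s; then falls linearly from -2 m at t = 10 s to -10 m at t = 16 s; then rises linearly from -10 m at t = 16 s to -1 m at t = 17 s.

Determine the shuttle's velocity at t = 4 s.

Velocity is the slope of the x-t graph on 0–5 s: (12 − -8)/(5 − 0) = 4 m/s.

4 m/s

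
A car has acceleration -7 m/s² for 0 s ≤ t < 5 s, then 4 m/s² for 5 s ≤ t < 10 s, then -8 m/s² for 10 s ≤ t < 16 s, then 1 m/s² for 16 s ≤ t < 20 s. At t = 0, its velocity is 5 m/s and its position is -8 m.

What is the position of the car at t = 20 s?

On each constant-a segment, Δv = aΔt and Δx = v₀Δt + ½aΔt²; chain segment to segment.
0–5 s: v starts 5 m/s; Δx = 5·5 + ½·-7·5² = -62.5 m; v ends -30 m/s.
5–10 s: v starts -30 m/s; Δx = -30·5 + ½·4·5² = -100 m; v ends -10 m/s.
10–16 s: v starts -10 m/s; Δx = -10·6 + ½·-8·6² = -204 m; v ends -58 m/s.
16–20 s: v starts -58 m/s; Δx = -58·4 + ½·1·4² = -224 m; v ends -54 m/s.
x(20) = -8 + Σ Δx = -598.5 m.

-598.5 m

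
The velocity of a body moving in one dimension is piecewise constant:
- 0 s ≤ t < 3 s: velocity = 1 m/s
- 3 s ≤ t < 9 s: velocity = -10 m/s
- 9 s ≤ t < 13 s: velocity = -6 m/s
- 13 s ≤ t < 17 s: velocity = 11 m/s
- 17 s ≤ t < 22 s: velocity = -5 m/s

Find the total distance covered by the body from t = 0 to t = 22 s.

156 m

Total distance travelled is ∫|v| dt — sum the magnitudes of each area piece.
0–3 s: |1| × 3 = 3 m
3–9 s: |-10| × 6 = 60 m
9–13 s: |-6| × 4 = 24 m
13–17 s: |11| × 4 = 44 m
17–22 s: |-5| × 5 = 25 m
Total distance = 156 m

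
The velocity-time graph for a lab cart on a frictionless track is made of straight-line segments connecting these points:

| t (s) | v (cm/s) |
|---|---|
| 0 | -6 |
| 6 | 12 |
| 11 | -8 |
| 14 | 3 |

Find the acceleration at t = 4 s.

Acceleration is the slope of the v-t graph on 0–6 s: (12 − -6)/(6 − 0) = 3 cm/s².

3 cm/s²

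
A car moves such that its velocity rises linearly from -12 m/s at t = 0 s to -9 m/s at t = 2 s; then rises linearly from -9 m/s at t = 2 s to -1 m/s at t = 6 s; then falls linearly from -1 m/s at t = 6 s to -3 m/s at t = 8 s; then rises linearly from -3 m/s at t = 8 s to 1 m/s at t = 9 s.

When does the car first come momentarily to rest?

t = 8.75 s

v changes sign on 8–9 s (from -3 to 1); the graph is linear there, so v = 0 at t = 8 + (3)·(9 − 8)/(1 − -3) = 8.75 s.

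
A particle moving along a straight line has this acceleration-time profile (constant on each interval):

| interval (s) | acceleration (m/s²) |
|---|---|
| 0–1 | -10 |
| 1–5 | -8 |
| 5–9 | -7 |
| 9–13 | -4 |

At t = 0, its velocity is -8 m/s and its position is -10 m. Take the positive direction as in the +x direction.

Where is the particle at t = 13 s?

On each constant-a segment, Δv = aΔt and Δx = v₀Δt + ½aΔt²; chain segment to segment.
0–1 s: v starts -8 m/s; Δx = -8·1 + ½·-10·1² = -13 m; v ends -18 m/s.
1–5 s: v starts -18 m/s; Δx = -18·4 + ½·-8·4² = -136 m; v ends -50 m/s.
5–9 s: v starts -50 m/s; Δx = -50·4 + ½·-7·4² = -256 m; v ends -78 m/s.
9–13 s: v starts -78 m/s; Δx = -78·4 + ½·-4·4² = -344 m; v ends -94 m/s.
x(13) = -10 + Σ Δx = -759 m.

-759 m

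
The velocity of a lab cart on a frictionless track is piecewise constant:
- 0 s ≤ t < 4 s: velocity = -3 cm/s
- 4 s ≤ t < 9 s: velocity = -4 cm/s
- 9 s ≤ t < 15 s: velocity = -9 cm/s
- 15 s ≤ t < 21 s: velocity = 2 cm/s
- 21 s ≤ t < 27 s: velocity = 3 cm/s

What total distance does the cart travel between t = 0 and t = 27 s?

Distance (not displacement) is the total path length: add the absolute areas under v-t.
0–4 s: |-3| × 4 = 12 cm
4–9 s: |-4| × 5 = 20 cm
9–15 s: |-9| × 6 = 54 cm
15–21 s: |2| × 6 = 12 cm
21–27 s: |3| × 6 = 18 cm
Total distance = 116 cm

116 cm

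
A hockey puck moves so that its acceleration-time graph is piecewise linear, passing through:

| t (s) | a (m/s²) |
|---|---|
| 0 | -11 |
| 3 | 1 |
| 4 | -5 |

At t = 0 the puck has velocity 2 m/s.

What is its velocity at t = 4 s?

-15 m/s

Δv equals the area under the a-t graph; then v = v₀ + Δv.
0–3 s: ½(-11 + 1)(3) = -15 m/s
3–4 s: ½(1 + -5)(1) = -2 m/s
Δv = -17 m/s, so v(4) = 2 + (-17) = -15 m/s.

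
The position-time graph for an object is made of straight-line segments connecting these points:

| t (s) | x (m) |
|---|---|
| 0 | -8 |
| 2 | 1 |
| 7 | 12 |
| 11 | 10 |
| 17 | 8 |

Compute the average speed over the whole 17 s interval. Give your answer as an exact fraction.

24/17 m/s

Average speed = (total path length)/(elapsed time); on a piecewise-linear x-t graph the path length is Σ|Δx|.
0–2 s: |Δx| = |1 − -8| = 9 m
2–7 s: |Δx| = |12 − 1| = 11 m
7–11 s: |Δx| = |10 − 12| = 2 m
11–17 s: |Δx| = |8 − 10| = 2 m
Total path = 24 m; average speed = 24/17 = 24/17 m/s.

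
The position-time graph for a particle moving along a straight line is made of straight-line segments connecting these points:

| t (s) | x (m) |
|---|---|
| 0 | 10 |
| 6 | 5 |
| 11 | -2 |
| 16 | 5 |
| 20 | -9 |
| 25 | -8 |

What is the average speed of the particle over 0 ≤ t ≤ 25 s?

Average speed = (total path length)/(elapsed time); on a piecewise-linear x-t graph the path length is Σ|Δx|.
0–6 s: |Δx| = |5 − 10| = 5 m
6–11 s: |Δx| = |-2 − 5| = 7 m
11–16 s: |Δx| = |5 − -2| = 7 m
16–20 s: |Δx| = |-9 − 5| = 14 m
20–25 s: |Δx| = |-8 − -9| = 1 m
Total path = 34 m; average speed = 34/25 = 1.36 m/s.

1.36 m/s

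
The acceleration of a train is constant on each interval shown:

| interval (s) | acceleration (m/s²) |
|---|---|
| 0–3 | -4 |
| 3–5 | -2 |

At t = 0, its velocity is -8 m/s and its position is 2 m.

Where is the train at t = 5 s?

On each constant-a segment, Δv = aΔt and Δx = v₀Δt + ½aΔt²; chain segment to segment.
0–3 s: v starts -8 m/s; Δx = -8·3 + ½·-4·3² = -42 m; v ends -20 m/s.
3–5 s: v starts -20 m/s; Δx = -20·2 + ½·-2·2² = -44 m; v ends -24 m/s.
x(5) = 2 + Σ Δx = -84 m.

-84 m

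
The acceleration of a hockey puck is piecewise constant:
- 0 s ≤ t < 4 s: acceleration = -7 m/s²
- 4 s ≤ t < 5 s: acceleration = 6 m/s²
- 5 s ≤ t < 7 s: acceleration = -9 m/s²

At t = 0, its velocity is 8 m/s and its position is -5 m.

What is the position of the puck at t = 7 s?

-92 m

On each constant-a segment, Δv = aΔt and Δx = v₀Δt + ½aΔt²; chain segment to segment.
0–4 s: v starts 8 m/s; Δx = 8·4 + ½·-7·4² = -24 m; v ends -20 m/s.
4–5 s: v starts -20 m/s; Δx = -20·1 + ½·6·1² = -17 m; v ends -14 m/s.
5–7 s: v starts -14 m/s; Δx = -14·2 + ½·-9·2² = -46 m; v ends -32 m/s.
x(7) = -5 + Σ Δx = -92 m.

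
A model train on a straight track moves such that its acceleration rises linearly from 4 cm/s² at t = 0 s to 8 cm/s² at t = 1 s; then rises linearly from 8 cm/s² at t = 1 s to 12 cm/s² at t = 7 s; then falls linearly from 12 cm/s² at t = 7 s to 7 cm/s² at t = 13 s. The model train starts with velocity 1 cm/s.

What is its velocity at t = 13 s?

Δv equals the area under the a-t graph; then v = v₀ + Δv.
0–1 s: ½(4 + 8)(1) = 6 cm/s
1–7 s: ½(8 + 12)(6) = 60 cm/s
7–13 s: ½(12 + 7)(6) = 57 cm/s
Δv = 123 cm/s, so v(13) = 1 + (123) = 124 cm/s.

124 cm/s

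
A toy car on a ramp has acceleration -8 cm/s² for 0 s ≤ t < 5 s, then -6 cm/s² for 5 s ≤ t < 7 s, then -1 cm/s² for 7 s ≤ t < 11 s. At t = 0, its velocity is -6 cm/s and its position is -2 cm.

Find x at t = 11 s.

On each constant-a segment, Δv = aΔt and Δx = v₀Δt + ½aΔt²; chain segment to segment.
0–5 s: v starts -6 cm/s; Δx = -6·5 + ½·-8·5² = -130 cm; v ends -46 cm/s.
5–7 s: v starts -46 cm/s; Δx = -46·2 + ½·-6·2² = -104 cm; v ends -58 cm/s.
7–11 s: v starts -58 cm/s; Δx = -58·4 + ½·-1·4² = -240 cm; v ends -62 cm/s.
x(11) = -2 + Σ Δx = -476 cm.

-476 cm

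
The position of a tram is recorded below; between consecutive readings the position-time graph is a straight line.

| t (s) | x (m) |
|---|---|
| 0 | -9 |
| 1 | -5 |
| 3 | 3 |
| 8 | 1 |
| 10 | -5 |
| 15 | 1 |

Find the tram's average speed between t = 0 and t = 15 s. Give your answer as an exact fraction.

26/15 m/s

Average speed = (total path length)/(elapsed time); on a piecewise-linear x-t graph the path length is Σ|Δx|.
0–1 s: |Δx| = |-5 − -9| = 4 m
1–3 s: |Δx| = |3 − -5| = 8 m
3–8 s: |Δx| = |1 − 3| = 2 m
8–10 s: |Δx| = |-5 − 1| = 6 m
10–15 s: |Δx| = |1 − -5| = 6 m
Total path = 26 m; average speed = 26/15 = 26/15 m/s.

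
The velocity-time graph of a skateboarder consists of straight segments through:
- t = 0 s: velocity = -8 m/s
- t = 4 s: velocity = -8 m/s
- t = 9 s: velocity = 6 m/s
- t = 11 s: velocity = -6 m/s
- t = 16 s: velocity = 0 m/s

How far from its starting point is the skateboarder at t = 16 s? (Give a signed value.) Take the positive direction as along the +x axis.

-52 m

Net displacement equals the area under the velocity-time graph (areas below the axis count negative).
0–4 s: -8 × 4 = -32 m
4–9 s: ½(-8 + 6)(5) = -5 m
9–11 s: ½(6 + -6)(2) = 0 m
11–16 s: ½(-6 + 0)(5) = -15 m
Net displacement = -52 m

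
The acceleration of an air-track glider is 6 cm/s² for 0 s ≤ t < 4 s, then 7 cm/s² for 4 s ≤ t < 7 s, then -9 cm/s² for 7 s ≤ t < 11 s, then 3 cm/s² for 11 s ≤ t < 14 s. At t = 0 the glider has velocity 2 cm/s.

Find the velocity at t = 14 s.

20 cm/s

Δv equals the area under the a-t graph; then v = v₀ + Δv.
0–4 s: 6 × 4 = 24 cm/s
4–7 s: 7 × 3 = 21 cm/s
7–11 s: -9 × 4 = -36 cm/s
11–14 s: 3 × 3 = 9 cm/s
Δv = 18 cm/s, so v(14) = 2 + (18) = 20 cm/s.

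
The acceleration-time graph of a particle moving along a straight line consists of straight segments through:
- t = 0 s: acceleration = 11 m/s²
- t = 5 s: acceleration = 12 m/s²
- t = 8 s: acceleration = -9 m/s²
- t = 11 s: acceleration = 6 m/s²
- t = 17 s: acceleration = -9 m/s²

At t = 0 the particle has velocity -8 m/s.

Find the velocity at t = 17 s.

Δv equals the area under the a-t graph; then v = v₀ + Δv.
0–5 s: ½(11 + 12)(5) = 57.5 m/s
5–8 s: ½(12 + -9)(3) = 4.5 m/s
8–11 s: ½(-9 + 6)(3) = -4.5 m/s
11–17 s: ½(6 + -9)(6) = -9 m/s
Δv = 48.5 m/s, so v(17) = -8 + (48.5) = 40.5 m/s.

40.5 m/s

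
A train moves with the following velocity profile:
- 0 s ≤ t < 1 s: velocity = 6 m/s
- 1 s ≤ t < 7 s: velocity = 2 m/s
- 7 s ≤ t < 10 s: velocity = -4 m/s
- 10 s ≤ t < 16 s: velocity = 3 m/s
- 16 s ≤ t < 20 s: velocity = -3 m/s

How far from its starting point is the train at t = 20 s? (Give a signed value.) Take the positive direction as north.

12 m

Displacement is the signed area under the v-t curve.
0–1 s: 6 × 1 = 6 m
1–7 s: 2 × 6 = 12 m
7–10 s: -4 × 3 = -12 m
10–16 s: 3 × 6 = 18 m
16–20 s: -3 × 4 = -12 m
Net displacement = 12 m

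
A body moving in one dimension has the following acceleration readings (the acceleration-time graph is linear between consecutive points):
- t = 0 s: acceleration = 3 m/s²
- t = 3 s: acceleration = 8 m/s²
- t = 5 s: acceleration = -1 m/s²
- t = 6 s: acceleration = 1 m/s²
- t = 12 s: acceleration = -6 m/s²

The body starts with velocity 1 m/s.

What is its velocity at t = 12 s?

Δv equals the area under the a-t graph; then v = v₀ + Δv.
0–3 s: ½(3 + 8)(3) = 16.5 m/s
3–5 s: ½(8 + -1)(2) = 7 m/s
5–6 s: ½(-1 + 1)(1) = 0 m/s
6–12 s: ½(1 + -6)(6) = -15 m/s
Δv = 8.5 m/s, so v(12) = 1 + (8.5) = 9.5 m/s.

9.5 m/s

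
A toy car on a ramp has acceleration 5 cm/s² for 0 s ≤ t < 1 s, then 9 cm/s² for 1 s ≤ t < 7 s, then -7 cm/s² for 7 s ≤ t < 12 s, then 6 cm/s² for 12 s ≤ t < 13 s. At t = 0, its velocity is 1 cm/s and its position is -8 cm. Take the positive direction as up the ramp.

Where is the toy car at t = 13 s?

On each constant-a segment, Δv = aΔt and Δx = v₀Δt + ½aΔt²; chain segment to segment.
0–1 s: v starts 1 cm/s; Δx = 1·1 + ½·5·1² = 3.5 cm; v ends 6 cm/s.
1–7 s: v starts 6 cm/s; Δx = 6·6 + ½·9·6² = 198 cm; v ends 60 cm/s.
7–12 s: v starts 60 cm/s; Δx = 60·5 + ½·-7·5² = 212.5 cm; v ends 25 cm/s.
12–13 s: v starts 25 cm/s; Δx = 25·1 + ½·6·1² = 28 cm; v ends 31 cm/s.
x(13) = -8 + Σ Δx = 434 cm.

434 cm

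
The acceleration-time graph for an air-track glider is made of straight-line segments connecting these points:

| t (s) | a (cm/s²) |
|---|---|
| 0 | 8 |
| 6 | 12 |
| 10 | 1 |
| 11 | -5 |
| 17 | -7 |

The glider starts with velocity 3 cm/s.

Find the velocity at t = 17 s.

Δv equals the area under the a-t graph; then v = v₀ + Δv.
0–6 s: ½(8 + 12)(6) = 60 cm/s
6–10 s: ½(12 + 1)(4) = 26 cm/s
10–11 s: ½(1 + -5)(1) = -2 cm/s
11–17 s: ½(-5 + -7)(6) = -36 cm/s
Δv = 48 cm/s, so v(17) = 3 + (48) = 51 cm/s.

51 cm/s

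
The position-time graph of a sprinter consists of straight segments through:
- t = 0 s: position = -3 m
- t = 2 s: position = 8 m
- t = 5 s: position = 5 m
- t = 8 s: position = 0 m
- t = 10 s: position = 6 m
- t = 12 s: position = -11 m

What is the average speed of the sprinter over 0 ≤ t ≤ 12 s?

Average speed = (total path length)/(elapsed time); on a piecewise-linear x-t graph the path length is Σ|Δx|.
0–2 s: |Δx| = |8 − -3| = 11 m
2–5 s: |Δx| = |5 − 8| = 3 m
5–8 s: |Δx| = |0 − 5| = 5 m
8–10 s: |Δx| = |6 − 0| = 6 m
10–12 s: |Δx| = |-11 − 6| = 17 m
Total path = 42 m; average speed = 42/12 = 3.5 m/s.

3.5 m/s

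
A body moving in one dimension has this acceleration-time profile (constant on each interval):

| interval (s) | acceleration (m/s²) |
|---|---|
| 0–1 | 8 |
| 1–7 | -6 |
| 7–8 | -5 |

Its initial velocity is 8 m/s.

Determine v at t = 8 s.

Δv equals the area under the a-t graph; then v = v₀ + Δv.
0–1 s: 8 × 1 = 8 m/s
1–7 s: -6 × 6 = -36 m/s
7–8 s: -5 × 1 = -5 m/s
Δv = -33 m/s, so v(8) = 8 + (-33) = -25 m/s.

-25 m/s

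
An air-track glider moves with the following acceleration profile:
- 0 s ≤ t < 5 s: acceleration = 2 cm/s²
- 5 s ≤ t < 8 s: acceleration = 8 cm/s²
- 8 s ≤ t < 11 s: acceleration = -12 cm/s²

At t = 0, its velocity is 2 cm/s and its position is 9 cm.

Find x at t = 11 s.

On each constant-a segment, Δv = aΔt and Δx = v₀Δt + ½aΔt²; chain segment to segment.
0–5 s: v starts 2 cm/s; Δx = 2·5 + ½·2·5² = 35 cm; v ends 12 cm/s.
5–8 s: v starts 12 cm/s; Δx = 12·3 + ½·8·3² = 72 cm; v ends 36 cm/s.
8–11 s: v starts 36 cm/s; Δx = 36·3 + ½·-12·3² = 54 cm; v ends 0 cm/s.
x(11) = 9 + Σ Δx = 170 cm.

170 cm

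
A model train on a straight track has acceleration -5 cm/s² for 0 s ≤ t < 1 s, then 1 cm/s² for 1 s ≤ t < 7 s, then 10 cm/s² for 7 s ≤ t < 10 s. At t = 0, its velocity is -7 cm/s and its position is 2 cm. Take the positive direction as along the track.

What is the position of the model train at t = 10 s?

-34.5 cm

On each constant-a segment, Δv = aΔt and Δx = v₀Δt + ½aΔt²; chain segment to segment.
0–1 s: v starts -7 cm/s; Δx = -7·1 + ½·-5·1² = -9.5 cm; v ends -12 cm/s.
1–7 s: v starts -12 cm/s; Δx = -12·6 + ½·1·6² = -54 cm; v ends -6 cm/s.
7–10 s: v starts -6 cm/s; Δx = -6·3 + ½·10·3² = 27 cm; v ends 24 cm/s.
x(10) = 2 + Σ Δx = -34.5 cm.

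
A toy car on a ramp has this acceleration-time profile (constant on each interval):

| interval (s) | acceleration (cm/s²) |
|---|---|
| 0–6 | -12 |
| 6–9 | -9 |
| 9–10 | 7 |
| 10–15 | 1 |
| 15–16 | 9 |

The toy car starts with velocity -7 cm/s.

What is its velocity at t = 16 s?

-85 cm/s

Δv equals the area under the a-t graph; then v = v₀ + Δv.
0–6 s: -12 × 6 = -72 cm/s
6–9 s: -9 × 3 = -27 cm/s
9–10 s: 7 × 1 = 7 cm/s
10–15 s: 1 × 5 = 5 cm/s
15–16 s: 9 × 1 = 9 cm/s
Δv = -78 cm/s, so v(16) = -7 + (-78) = -85 cm/s.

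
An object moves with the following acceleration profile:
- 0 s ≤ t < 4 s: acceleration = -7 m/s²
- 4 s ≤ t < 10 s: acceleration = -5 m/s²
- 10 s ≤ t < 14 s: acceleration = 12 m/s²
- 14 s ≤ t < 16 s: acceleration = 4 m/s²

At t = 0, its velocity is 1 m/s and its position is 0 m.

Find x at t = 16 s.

-446 m

On each constant-a segment, Δv = aΔt and Δx = v₀Δt + ½aΔt²; chain segment to segment.
0–4 s: v starts 1 m/s; Δx = 1·4 + ½·-7·4² = -52 m; v ends -27 m/s.
4–10 s: v starts -27 m/s; Δx = -27·6 + ½·-5·6² = -252 m; v ends -57 m/s.
10–14 s: v starts -57 m/s; Δx = -57·4 + ½·12·4² = -132 m; v ends -9 m/s.
14–16 s: v starts -9 m/s; Δx = -9·2 + ½·4·2² = -10 m; v ends -1 m/s.
x(16) = 0 + Σ Δx = -446 m.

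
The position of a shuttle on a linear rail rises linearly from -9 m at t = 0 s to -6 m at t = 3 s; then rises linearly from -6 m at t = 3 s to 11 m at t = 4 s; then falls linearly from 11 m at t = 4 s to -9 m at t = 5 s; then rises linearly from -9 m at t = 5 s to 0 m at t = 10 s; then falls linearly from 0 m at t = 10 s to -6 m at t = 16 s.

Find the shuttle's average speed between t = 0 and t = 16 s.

Average speed = (total path length)/(elapsed time); on a piecewise-linear x-t graph the path length is Σ|Δx|.
0–3 s: |Δx| = |-6 − -9| = 3 m
3–4 s: |Δx| = |11 − -6| = 17 m
4–5 s: |Δx| = |-9 − 11| = 20 m
5–10 s: |Δx| = |0 − -9| = 9 m
10–16 s: |Δx| = |-6 − 0| = 6 m
Total path = 55 m; average speed = 55/16 = 3.4375 m/s.

3.4375 m/s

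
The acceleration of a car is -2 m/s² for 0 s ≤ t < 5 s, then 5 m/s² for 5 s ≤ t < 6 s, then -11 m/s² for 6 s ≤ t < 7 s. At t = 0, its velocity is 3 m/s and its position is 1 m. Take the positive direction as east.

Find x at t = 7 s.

On each constant-a segment, Δv = aΔt and Δx = v₀Δt + ½aΔt²; chain segment to segment.
0–5 s: v starts 3 m/s; Δx = 3·5 + ½·-2·5² = -10 m; v ends -7 m/s.
5–6 s: v starts -7 m/s; Δx = -7·1 + ½·5·1² = -4.5 m; v ends -2 m/s.
6–7 s: v starts -2 m/s; Δx = -2·1 + ½·-11·1² = -7.5 m; v ends -13 m/s.
x(7) = 1 + Σ Δx = -21 m.

-21 m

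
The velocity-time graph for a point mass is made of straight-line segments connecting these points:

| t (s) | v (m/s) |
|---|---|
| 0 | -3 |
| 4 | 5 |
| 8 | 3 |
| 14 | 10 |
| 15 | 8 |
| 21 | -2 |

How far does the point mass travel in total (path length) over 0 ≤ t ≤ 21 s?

Total distance travelled is ∫|v| dt — sum the magnitudes of each area piece.
0–4 s: v = 0 at t = 1.5 s; triangle areas 2.25 + 6.25 = 8.5 m
4–8 s: |½(5 + 3)(4)| = 16 m
8–14 s: |½(3 + 10)(6)| = 39 m
14–15 s: |½(10 + 8)(1)| = 9 m
15–21 s: v = 0 at t = 19.8 s; triangle areas 19.2 + 1.2 = 20.4 m
Total distance = 92.9 m

92.9 m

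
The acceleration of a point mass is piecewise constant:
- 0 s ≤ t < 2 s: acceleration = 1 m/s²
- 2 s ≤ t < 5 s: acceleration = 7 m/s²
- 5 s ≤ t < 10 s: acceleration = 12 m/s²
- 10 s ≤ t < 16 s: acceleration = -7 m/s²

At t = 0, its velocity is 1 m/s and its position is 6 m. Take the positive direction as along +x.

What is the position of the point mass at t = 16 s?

On each constant-a segment, Δv = aΔt and Δx = v₀Δt + ½aΔt²; chain segment to segment.
0–2 s: v starts 1 m/s; Δx = 1·2 + ½·1·2² = 4 m; v ends 3 m/s.
2–5 s: v starts 3 m/s; Δx = 3·3 + ½·7·3² = 40.5 m; v ends 24 m/s.
5–10 s: v starts 24 m/s; Δx = 24·5 + ½·12·5² = 270 m; v ends 84 m/s.
10–16 s: v starts 84 m/s; Δx = 84·6 + ½·-7·6² = 378 m; v ends 42 m/s.
x(16) = 6 + Σ Δx = 698.5 m.

698.5 m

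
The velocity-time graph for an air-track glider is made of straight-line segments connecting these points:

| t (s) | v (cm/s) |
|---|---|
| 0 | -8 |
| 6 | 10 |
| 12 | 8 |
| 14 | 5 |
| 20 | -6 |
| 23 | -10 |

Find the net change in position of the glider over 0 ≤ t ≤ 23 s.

Net displacement equals the area under the velocity-time graph (areas below the axis count negative).
0–6 s: ½(-8 + 10)(6) = 6 cm
6–12 s: ½(10 + 8)(6) = 54 cm
12–14 s: ½(8 + 5)(2) = 13 cm
14–20 s: ½(5 + -6)(6) = -3 cm
20–23 s: ½(-6 + -10)(3) = -24 cm
Net displacement = 46 cm

46 cm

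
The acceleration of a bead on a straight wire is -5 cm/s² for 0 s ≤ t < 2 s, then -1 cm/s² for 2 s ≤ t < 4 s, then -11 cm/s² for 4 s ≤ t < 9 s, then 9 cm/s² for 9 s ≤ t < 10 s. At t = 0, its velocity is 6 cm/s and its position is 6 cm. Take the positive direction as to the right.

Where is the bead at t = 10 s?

-226 cm

On each constant-a segment, Δv = aΔt and Δx = v₀Δt + ½aΔt²; chain segment to segment.
0–2 s: v starts 6 cm/s; Δx = 6·2 + ½·-5·2² = 2 cm; v ends -4 cm/s.
2–4 s: v starts -4 cm/s; Δx = -4·2 + ½·-1·2² = -10 cm; v ends -6 cm/s.
4–9 s: v starts -6 cm/s; Δx = -6·5 + ½·-11·5² = -167.5 cm; v ends -61 cm/s.
9–10 s: v starts -61 cm/s; Δx = -61·1 + ½·9·1² = -56.5 cm; v ends -52 cm/s.
x(10) = 6 + Σ Δx = -226 cm.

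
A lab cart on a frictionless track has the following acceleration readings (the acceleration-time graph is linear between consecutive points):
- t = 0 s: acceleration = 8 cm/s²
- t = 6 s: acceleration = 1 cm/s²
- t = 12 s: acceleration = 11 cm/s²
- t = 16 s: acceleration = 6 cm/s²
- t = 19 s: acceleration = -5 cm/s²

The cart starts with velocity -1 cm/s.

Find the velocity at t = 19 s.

97.5 cm/s

Δv equals the area under the a-t graph; then v = v₀ + Δv.
0–6 s: ½(8 + 1)(6) = 27 cm/s
6–12 s: ½(1 + 11)(6) = 36 cm/s
12–16 s: ½(11 + 6)(4) = 34 cm/s
16–19 s: ½(6 + -5)(3) = 1.5 cm/s
Δv = 98.5 cm/s, so v(19) = -1 + (98.5) = 97.5 cm/s.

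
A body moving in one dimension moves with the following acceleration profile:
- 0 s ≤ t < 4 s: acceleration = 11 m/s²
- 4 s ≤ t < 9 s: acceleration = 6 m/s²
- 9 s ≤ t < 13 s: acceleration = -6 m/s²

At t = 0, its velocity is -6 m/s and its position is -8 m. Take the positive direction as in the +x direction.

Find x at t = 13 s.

545 m

On each constant-a segment, Δv = aΔt and Δx = v₀Δt + ½aΔt²; chain segment to segment.
0–4 s: v starts -6 m/s; Δx = -6·4 + ½·11·4² = 64 m; v ends 38 m/s.
4–9 s: v starts 38 m/s; Δx = 38·5 + ½·6·5² = 265 m; v ends 68 m/s.
9–13 s: v starts 68 m/s; Δx = 68·4 + ½·-6·4² = 224 m; v ends 44 m/s.
x(13) = -8 + Σ Δx = 545 m.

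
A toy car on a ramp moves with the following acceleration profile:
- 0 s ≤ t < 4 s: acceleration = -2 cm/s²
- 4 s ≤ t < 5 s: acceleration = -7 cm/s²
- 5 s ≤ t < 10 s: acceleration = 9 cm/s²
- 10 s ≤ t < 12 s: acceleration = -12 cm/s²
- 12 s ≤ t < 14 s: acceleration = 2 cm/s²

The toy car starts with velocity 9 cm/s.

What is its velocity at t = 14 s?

Δv equals the area under the a-t graph; then v = v₀ + Δv.
0–4 s: -2 × 4 = -8 cm/s
4–5 s: -7 × 1 = -7 cm/s
5–10 s: 9 × 5 = 45 cm/s
10–12 s: -12 × 2 = -24 cm/s
12–14 s: 2 × 2 = 4 cm/s
Δv = 10 cm/s, so v(14) = 9 + (10) = 19 cm/s.

19 cm/s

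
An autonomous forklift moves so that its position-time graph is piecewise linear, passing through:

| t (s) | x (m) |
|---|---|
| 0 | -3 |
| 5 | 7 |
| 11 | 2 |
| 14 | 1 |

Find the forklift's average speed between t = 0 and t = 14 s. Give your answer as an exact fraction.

Average speed = (total path length)/(elapsed time); on a piecewise-linear x-t graph the path length is Σ|Δx|.
0–5 s: |Δx| = |7 − -3| = 10 m
5–11 s: |Δx| = |2 − 7| = 5 m
11–14 s: |Δx| = |1 − 2| = 1 m
Total path = 16 m; average speed = 16/14 = 8/7 m/s.

8/7 m/s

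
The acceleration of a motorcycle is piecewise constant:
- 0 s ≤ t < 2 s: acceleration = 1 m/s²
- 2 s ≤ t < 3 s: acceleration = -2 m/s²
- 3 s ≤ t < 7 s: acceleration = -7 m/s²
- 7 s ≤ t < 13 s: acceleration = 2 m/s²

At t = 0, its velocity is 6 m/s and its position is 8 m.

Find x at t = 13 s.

On each constant-a segment, Δv = aΔt and Δx = v₀Δt + ½aΔt²; chain segment to segment.
0–2 s: v starts 6 m/s; Δx = 6·2 + ½·1·2² = 14 m; v ends 8 m/s.
2–3 s: v starts 8 m/s; Δx = 8·1 + ½·-2·1² = 7 m; v ends 6 m/s.
3–7 s: v starts 6 m/s; Δx = 6·4 + ½·-7·4² = -32 m; v ends -22 m/s.
7–13 s: v starts -22 m/s; Δx = -22·6 + ½·2·6² = -96 m; v ends -10 m/s.
x(13) = 8 + Σ Δx = -99 m.

-99 m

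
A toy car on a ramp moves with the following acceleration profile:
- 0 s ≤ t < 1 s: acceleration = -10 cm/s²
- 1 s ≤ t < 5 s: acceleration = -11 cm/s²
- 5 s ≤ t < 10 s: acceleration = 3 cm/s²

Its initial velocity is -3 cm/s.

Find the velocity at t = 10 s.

-42 cm/s

Δv equals the area under the a-t graph; then v = v₀ + Δv.
0–1 s: -10 × 1 = -10 cm/s
1–5 s: -11 × 4 = -44 cm/s
5–10 s: 3 × 5 = 15 cm/s
Δv = -39 cm/s, so v(10) = -3 + (-39) = -42 cm/s.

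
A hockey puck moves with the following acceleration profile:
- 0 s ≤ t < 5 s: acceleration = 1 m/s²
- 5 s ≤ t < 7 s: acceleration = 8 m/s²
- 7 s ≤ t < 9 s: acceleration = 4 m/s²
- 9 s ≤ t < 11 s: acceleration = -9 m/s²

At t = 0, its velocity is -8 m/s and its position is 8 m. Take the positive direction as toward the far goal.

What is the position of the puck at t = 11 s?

On each constant-a segment, Δv = aΔt and Δx = v₀Δt + ½aΔt²; chain segment to segment.
0–5 s: v starts -8 m/s; Δx = -8·5 + ½·1·5² = -27.5 m; v ends -3 m/s.
5–7 s: v starts -3 m/s; Δx = -3·2 + ½·8·2² = 10 m; v ends 13 m/s.
7–9 s: v starts 13 m/s; Δx = 13·2 + ½·4·2² = 34 m; v ends 21 m/s.
9–11 s: v starts 21 m/s; Δx = 21·2 + ½·-9·2² = 24 m; v ends 3 m/s.
x(11) = 8 + Σ Δx = 48.5 m.

48.5 m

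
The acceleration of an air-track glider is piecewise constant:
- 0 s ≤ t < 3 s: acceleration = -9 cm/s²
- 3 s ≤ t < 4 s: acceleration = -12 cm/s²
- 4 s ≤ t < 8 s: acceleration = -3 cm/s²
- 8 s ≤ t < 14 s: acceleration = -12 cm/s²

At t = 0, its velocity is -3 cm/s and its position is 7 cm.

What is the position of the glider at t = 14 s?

-810.5 cm

On each constant-a segment, Δv = aΔt and Δx = v₀Δt + ½aΔt²; chain segment to segment.
0–3 s: v starts -3 cm/s; Δx = -3·3 + ½·-9·3² = -49.5 cm; v ends -30 cm/s.
3–4 s: v starts -30 cm/s; Δx = -30·1 + ½·-12·1² = -36 cm; v ends -42 cm/s.
4–8 s: v starts -42 cm/s; Δx = -42·4 + ½·-3·4² = -192 cm; v ends -54 cm/s.
8–14 s: v starts -54 cm/s; Δx = -54·6 + ½·-12·6² = -540 cm; v ends -126 cm/s.
x(14) = 7 + Σ Δx = -810.5 cm.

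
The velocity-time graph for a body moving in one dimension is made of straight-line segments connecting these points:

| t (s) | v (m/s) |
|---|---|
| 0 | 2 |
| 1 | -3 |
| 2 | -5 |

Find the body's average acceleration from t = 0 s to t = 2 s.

-3.5 m/s²

Average acceleration = Δv/Δt = (-5 − 2)/(2 − 0) = -3.5 m/s².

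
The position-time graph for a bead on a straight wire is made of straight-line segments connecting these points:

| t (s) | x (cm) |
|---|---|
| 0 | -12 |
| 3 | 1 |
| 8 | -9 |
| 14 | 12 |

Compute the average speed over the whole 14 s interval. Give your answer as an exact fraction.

22/7 cm/s

Average speed = (total path length)/(elapsed time); on a piecewise-linear x-t graph the path length is Σ|Δx|.
0–3 s: |Δx| = |1 − -12| = 13 cm
3–8 s: |Δx| = |-9 − 1| = 10 cm
8–14 s: |Δx| = |12 − -9| = 21 cm
Total path = 44 cm; average speed = 44/14 = 22/7 cm/s.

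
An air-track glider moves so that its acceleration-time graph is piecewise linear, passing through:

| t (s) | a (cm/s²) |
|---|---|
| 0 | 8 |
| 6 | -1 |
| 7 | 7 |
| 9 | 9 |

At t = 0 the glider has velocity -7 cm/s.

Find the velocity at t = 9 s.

Δv equals the area under the a-t graph; then v = v₀ + Δv.
0–6 s: ½(8 + -1)(6) = 21 cm/s
6–7 s: ½(-1 + 7)(1) = 3 cm/s
7–9 s: ½(7 + 9)(2) = 16 cm/s
Δv = 40 cm/s, so v(9) = -7 + (40) = 33 cm/s.

33 cm/s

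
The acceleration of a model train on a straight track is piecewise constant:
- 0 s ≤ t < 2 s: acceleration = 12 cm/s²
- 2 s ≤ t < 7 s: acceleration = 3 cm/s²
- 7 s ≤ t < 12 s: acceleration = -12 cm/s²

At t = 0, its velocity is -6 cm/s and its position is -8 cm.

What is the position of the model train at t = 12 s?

On each constant-a segment, Δv = aΔt and Δx = v₀Δt + ½aΔt²; chain segment to segment.
0–2 s: v starts -6 cm/s; Δx = -6·2 + ½·12·2² = 12 cm; v ends 18 cm/s.
2–7 s: v starts 18 cm/s; Δx = 18·5 + ½·3·5² = 127.5 cm; v ends 33 cm/s.
7–12 s: v starts 33 cm/s; Δx = 33·5 + ½·-12·5² = 15 cm; v ends -27 cm/s.
x(12) = -8 + Σ Δx = 146.5 cm.

146.5 cm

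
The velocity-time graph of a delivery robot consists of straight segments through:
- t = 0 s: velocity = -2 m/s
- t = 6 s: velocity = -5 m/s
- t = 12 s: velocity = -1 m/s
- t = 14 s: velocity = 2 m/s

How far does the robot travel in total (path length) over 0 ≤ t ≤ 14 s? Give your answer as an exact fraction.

122/3 m

Distance (not displacement) is the total path length: add the absolute areas under v-t.
0–6 s: |½(-2 + -5)(6)| = 21 m
6–12 s: |½(-5 + -1)(6)| = 18 m
12–14 s: v = 0 at t = 38/3 s; triangle areas 1/3 + 4/3 = 5/3 m
Total distance = 122/3 m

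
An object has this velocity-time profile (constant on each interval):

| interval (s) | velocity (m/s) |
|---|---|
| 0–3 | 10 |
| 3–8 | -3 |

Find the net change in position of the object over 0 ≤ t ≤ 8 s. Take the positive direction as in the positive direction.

Net displacement equals the area under the velocity-time graph (areas below the axis count negative).
0–3 s: 10 × 3 = 30 m
3–8 s: -3 × 5 = -15 m
Net displacement = 15 m

15 m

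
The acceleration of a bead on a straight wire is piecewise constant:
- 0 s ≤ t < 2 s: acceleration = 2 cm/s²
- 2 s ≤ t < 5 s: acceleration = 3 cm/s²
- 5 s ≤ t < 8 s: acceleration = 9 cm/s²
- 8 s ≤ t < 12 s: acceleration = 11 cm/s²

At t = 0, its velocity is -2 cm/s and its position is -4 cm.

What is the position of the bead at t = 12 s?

On each constant-a segment, Δv = aΔt and Δx = v₀Δt + ½aΔt²; chain segment to segment.
0–2 s: v starts -2 cm/s; Δx = -2·2 + ½·2·2² = 0 cm; v ends 2 cm/s.
2–5 s: v starts 2 cm/s; Δx = 2·3 + ½·3·3² = 19.5 cm; v ends 11 cm/s.
5–8 s: v starts 11 cm/s; Δx = 11·3 + ½·9·3² = 73.5 cm; v ends 38 cm/s.
8–12 s: v starts 38 cm/s; Δx = 38·4 + ½·11·4² = 240 cm; v ends 82 cm/s.
x(12) = -4 + Σ Δx = 329 cm.

329 cm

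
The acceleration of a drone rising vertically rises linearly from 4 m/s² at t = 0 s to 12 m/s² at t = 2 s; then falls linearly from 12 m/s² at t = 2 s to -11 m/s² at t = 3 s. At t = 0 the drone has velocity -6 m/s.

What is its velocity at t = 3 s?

Δv equals the area under the a-t graph; then v = v₀ + Δv.
0–2 s: ½(4 + 12)(2) = 16 m/s
2–3 s: ½(12 + -11)(1) = 0.5 m/s
Δv = 16.5 m/s, so v(3) = -6 + (16.5) = 10.5 m/s.

10.5 m/s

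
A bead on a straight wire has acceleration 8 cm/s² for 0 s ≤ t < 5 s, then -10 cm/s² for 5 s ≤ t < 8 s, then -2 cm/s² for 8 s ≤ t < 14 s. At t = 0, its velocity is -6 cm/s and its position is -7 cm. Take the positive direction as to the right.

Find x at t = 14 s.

On each constant-a segment, Δv = aΔt and Δx = v₀Δt + ½aΔt²; chain segment to segment.
0–5 s: v starts -6 cm/s; Δx = -6·5 + ½·8·5² = 70 cm; v ends 34 cm/s.
5–8 s: v starts 34 cm/s; Δx = 34·3 + ½·-10·3² = 57 cm; v ends 4 cm/s.
8–14 s: v starts 4 cm/s; Δx = 4·6 + ½·-2·6² = -12 cm; v ends -8 cm/s.
x(14) = -7 + Σ Δx = 108 cm.

108 cm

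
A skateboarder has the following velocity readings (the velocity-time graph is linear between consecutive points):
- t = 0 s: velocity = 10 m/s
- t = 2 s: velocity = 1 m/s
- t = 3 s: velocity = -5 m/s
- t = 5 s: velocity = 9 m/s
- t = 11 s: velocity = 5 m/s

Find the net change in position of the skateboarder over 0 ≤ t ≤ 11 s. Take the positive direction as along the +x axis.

Displacement is the signed area under the v-t curve.
0–2 s: ½(10 + 1)(2) = 11 m
2–3 s: ½(1 + -5)(1) = -2 m
3–5 s: ½(-5 + 9)(2) = 4 m
5–11 s: ½(9 + 5)(6) = 42 m
Net displacement = 55 m

55 m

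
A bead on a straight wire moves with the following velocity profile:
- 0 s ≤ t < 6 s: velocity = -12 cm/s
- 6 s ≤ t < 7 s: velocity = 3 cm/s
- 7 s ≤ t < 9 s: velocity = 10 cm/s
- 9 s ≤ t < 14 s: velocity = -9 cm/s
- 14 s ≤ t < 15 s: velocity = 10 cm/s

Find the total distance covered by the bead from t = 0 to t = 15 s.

Distance (not displacement) is the total path length: add the absolute areas under v-t.
0–6 s: |-12| × 6 = 72 cm
6–7 s: |3| × 1 = 3 cm
7–9 s: |10| × 2 = 20 cm
9–14 s: |-9| × 5 = 45 cm
14–15 s: |10| × 1 = 10 cm
Total distance = 150 cm

150 cm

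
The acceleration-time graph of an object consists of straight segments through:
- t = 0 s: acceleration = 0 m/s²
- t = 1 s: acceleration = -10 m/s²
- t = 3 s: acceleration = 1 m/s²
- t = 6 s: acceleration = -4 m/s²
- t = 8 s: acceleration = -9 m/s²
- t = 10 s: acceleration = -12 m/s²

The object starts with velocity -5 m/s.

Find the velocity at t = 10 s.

-57.5 m/s

Δv equals the area under the a-t graph; then v = v₀ + Δv.
0–1 s: ½(0 + -10)(1) = -5 m/s
1–3 s: ½(-10 + 1)(2) = -9 m/s
3–6 s: ½(1 + -4)(3) = -4.5 m/s
6–8 s: ½(-4 + -9)(2) = -13 m/s
8–10 s: ½(-9 + -12)(2) = -21 m/s
Δv = -52.5 m/s, so v(10) = -5 + (-52.5) = -57.5 m/s.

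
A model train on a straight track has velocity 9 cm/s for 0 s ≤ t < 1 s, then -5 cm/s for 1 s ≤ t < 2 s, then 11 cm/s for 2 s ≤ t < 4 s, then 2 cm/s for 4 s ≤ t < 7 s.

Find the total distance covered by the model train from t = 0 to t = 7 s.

Distance (not displacement) is the total path length: add the absolute areas under v-t.
0–1 s: |9| × 1 = 9 cm
1–2 s: |-5| × 1 = 5 cm
2–4 s: |11| × 2 = 22 cm
4–7 s: |2| × 3 = 6 cm
Total distance = 42 cm

42 cm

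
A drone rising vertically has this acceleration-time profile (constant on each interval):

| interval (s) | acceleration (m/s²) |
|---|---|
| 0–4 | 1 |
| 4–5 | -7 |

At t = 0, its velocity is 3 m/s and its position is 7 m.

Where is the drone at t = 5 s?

On each constant-a segment, Δv = aΔt and Δx = v₀Δt + ½aΔt²; chain segment to segment.
0–4 s: v starts 3 m/s; Δx = 3·4 + ½·1·4² = 20 m; v ends 7 m/s.
4–5 s: v starts 7 m/s; Δx = 7·1 + ½·-7·1² = 3.5 m; v ends 0 m/s.
x(5) = 7 + Σ Δx = 30.5 m.

30.5 m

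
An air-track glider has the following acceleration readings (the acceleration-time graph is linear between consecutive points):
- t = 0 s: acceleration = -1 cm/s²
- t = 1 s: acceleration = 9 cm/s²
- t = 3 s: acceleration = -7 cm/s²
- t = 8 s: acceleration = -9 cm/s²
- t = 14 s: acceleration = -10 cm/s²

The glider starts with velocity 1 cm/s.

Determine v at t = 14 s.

-90 cm/s

Δv equals the area under the a-t graph; then v = v₀ + Δv.
0–1 s: ½(-1 + 9)(1) = 4 cm/s
1–3 s: ½(9 + -7)(2) = 2 cm/s
3–8 s: ½(-7 + -9)(5) = -40 cm/s
8–14 s: ½(-9 + -10)(6) = -57 cm/s
Δv = -91 cm/s, so v(14) = 1 + (-91) = -90 cm/s.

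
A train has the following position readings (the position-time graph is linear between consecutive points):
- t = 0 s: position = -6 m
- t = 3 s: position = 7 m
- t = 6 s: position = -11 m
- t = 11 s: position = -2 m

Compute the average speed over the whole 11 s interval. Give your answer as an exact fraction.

Average speed = (total path length)/(elapsed time); on a piecewise-linear x-t graph the path length is Σ|Δx|.
0–3 s: |Δx| = |7 − -6| = 13 m
3–6 s: |Δx| = |-11 − 7| = 18 m
6–11 s: |Δx| = |-2 − -11| = 9 m
Total path = 40 m; average speed = 40/11 = 40/11 m/s.

40/11 m/s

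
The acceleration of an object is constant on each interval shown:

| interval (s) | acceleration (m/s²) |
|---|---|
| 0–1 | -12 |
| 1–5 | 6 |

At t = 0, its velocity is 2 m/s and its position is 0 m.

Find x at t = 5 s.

4 m

On each constant-a segment, Δv = aΔt and Δx = v₀Δt + ½aΔt²; chain segment to segment.
0–1 s: v starts 2 m/s; Δx = 2·1 + ½·-12·1² = -4 m; v ends -10 m/s.
1–5 s: v starts -10 m/s; Δx = -10·4 + ½·6·4² = 8 m; v ends 14 m/s.
x(5) = 0 + Σ Δx = 4 m.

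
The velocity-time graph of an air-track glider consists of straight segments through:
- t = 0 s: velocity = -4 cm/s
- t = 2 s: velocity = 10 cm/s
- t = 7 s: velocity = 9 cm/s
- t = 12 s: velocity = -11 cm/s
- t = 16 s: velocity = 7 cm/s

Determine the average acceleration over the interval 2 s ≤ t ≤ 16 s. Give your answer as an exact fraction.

Average acceleration = Δv/Δt = (7 − 10)/(16 − 2) = -3/14 cm/s².

-3/14 cm/s²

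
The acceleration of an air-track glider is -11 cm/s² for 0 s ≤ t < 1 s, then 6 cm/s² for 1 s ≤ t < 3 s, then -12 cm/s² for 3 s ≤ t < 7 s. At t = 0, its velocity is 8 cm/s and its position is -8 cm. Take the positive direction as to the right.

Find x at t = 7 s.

On each constant-a segment, Δv = aΔt and Δx = v₀Δt + ½aΔt²; chain segment to segment.
0–1 s: v starts 8 cm/s; Δx = 8·1 + ½·-11·1² = 2.5 cm; v ends -3 cm/s.
1–3 s: v starts -3 cm/s; Δx = -3·2 + ½·6·2² = 6 cm; v ends 9 cm/s.
3–7 s: v starts 9 cm/s; Δx = 9·4 + ½·-12·4² = -60 cm; v ends -39 cm/s.
x(7) = -8 + Σ Δx = -59.5 cm.

-59.5 cm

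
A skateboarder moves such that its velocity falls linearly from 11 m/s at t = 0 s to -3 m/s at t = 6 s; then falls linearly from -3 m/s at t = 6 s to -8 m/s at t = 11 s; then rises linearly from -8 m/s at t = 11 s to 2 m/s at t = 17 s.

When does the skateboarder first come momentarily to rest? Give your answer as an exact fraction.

t = 33/7 s

v changes sign on 0–6 s (from 11 to -3); the graph is linear there, so v = 0 at t = 0 + (-11)·(6 − 0)/(-3 − 11) = 33/7 s.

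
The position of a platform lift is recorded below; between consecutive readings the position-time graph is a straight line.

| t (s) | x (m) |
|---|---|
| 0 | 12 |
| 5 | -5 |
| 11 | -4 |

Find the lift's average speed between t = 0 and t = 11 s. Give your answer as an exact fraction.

Average speed = (total path length)/(elapsed time); on a piecewise-linear x-t graph the path length is Σ|Δx|.
0–5 s: |Δx| = |-5 − 12| = 17 m
5–11 s: |Δx| = |-4 − -5| = 1 m
Total path = 18 m; average speed = 18/11 = 18/11 m/s.

18/11 m/s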